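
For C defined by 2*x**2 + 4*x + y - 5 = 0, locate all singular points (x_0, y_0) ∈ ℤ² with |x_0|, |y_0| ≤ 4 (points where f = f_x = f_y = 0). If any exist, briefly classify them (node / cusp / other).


No singular points in the scanned grid; C is smooth there.

Compute partial derivatives:
  f_x = 4*x + 4.
  f_y = 1.
f_y = 1 is a nonzero constant, so f_y never vanishes: no point (x, y) can satisfy f = f_x = f_y = 0. In particular no (x, y) ∈ {−4, ..., 4}² is singular; the curve is smooth.


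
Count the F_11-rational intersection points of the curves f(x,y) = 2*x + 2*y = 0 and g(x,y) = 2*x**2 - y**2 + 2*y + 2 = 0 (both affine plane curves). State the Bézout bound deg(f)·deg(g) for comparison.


Common zeros: ∅; count = 0; Bézout bound = 2.

deg(f) = 1, deg(g) = 2, so Bézout bound = 2.
Scan x ∈ F_11. For each x, list the y ∈ F_11 with f(x, y) ≡ 0 and those with g(x, y) ≡ 0 (mod 11); the common zeros in that column are the intersection.
  x = 0: f ≡ 0 at y ∈ {0}; g ≡ 0 at y ∈ {6, 7}; common: ∅.
  x = 1: f ≡ 0 at y ∈ {10}; g ≡ 0 at y ∈ {5, 8}; common: ∅.
  x = 2: f ≡ 0 at y ∈ {9}; g ≡ 0 at y ∈ {1}; common: ∅.
  x = 3: f ≡ 0 at y ∈ {8}; g ≡ 0 at y ∈ ∅; common: ∅.
  x = 4: f ≡ 0 at y ∈ {7}; g ≡ 0 at y ∈ ∅; common: ∅.
  x = 5: f ≡ 0 at y ∈ {6}; g ≡ 0 at y ∈ {4, 9}; common: ∅.
  x = 6: f ≡ 0 at y ∈ {5}; g ≡ 0 at y ∈ {4, 9}; common: ∅.
  x = 7: f ≡ 0 at y ∈ {4}; g ≡ 0 at y ∈ ∅; common: ∅.
  x = 8: f ≡ 0 at y ∈ {3}; g ≡ 0 at y ∈ ∅; common: ∅.
  x = 9: f ≡ 0 at y ∈ {2}; g ≡ 0 at y ∈ {1}; common: ∅.
  x = 10: f ≡ 0 at y ∈ {1}; g ≡ 0 at y ∈ {5, 8}; common: ∅.
Collecting: common zeros = ∅, so the count is 0.
Comparison with the Bézout bound: 0 ≤ 2 = deg(f)·deg(g), as expected for curves with no common component (the affine F_11-count falls short of the bound because intersections may lie at infinity, over extension fields, or carry multiplicity).


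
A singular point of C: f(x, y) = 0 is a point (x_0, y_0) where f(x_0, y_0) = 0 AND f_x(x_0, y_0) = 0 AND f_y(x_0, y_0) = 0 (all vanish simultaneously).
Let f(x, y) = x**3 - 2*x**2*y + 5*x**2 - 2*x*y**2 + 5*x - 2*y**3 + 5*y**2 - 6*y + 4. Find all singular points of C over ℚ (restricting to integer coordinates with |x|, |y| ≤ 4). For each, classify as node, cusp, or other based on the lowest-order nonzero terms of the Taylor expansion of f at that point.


Singular points: {(-1, 1)}; classification: cusp.

Compute partial derivatives:
  f_x = 3*x**2 - 4*x*y + 10*x - 2*y**2 + 5.
  f_y = -2*x**2 - 4*x*y - 6*y**2 + 10*y - 6.
Scan x_0 ∈ {−4, ..., 4}. For each x_0, f_y(x_0, y) is a polynomial in y; find its integer roots y ∈ {−4, ..., 4}, then test f_x and f at those candidates.
  x = -4: f_y(-4, y) = -6*y**2 + 26*y - 38; no integer root y with |y| ≤ 4.
  x = -3: f_y(-3, y) = -6*y**2 + 22*y - 24; no integer root y with |y| ≤ 4.
  x = -2: f_y(-2, y) = -6*y**2 + 18*y - 14; no integer root y with |y| ≤ 4.
  x = -1: f_y(-1, y) = -6*y**2 + 14*y - 8; vanishes at y ∈ {1}. (-1, 1): f_x = 0, f = 0 — SINGULAR.
  x = 0: f_y(0, y) = -6*y**2 + 10*y - 6; no integer root y with |y| ≤ 4.
  x = 1: f_y(1, y) = -6*y**2 + 6*y - 8; no integer root y with |y| ≤ 4.
  x = 2: f_y(2, y) = -6*y**2 + 2*y - 14; no integer root y with |y| ≤ 4.
  x = 3: f_y(3, y) = -6*y**2 - 2*y - 24; no integer root y with |y| ≤ 4.
  x = 4: f_y(4, y) = -6*y**2 - 6*y - 38; no integer root y with |y| ≤ 4.
Only singular point on the grid: (-1, 1).
Classify: substitute x = -1 + u, y = 1 + v and expand: f = u**3 - 2*u**2*v - 2*u*v**2 - 2*v**3 + v**2.
No constant or linear terms (consistent with a singular point). Quadratic part: v**2. Cubic part: u**3 - 2*u**2*v - 2*u*v**2 - 2*v**3.
The quadratic part v**2 is a perfect square, so there is a single (double) tangent line v = 0, i.e. y = 1. Restricting the cubic part to that line (v = 0) leaves u**3 ≠ 0, so f is not divisible by v and the branch is v² ≈ -u**3 to lowest order — this is a cusp.
Classification: cusp.


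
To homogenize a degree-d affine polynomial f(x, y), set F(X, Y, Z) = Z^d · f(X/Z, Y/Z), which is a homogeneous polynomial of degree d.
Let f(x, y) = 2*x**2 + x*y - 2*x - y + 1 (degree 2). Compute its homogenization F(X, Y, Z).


F(X, Y, Z) = 2*X**2 + X*Y - 2*X*Z - Y*Z + Z**2

deg(f) = 2.
Substitute x = X/Z, y = Y/Z into f, then multiply by Z^2.
  monomial 2·x^2·y^0 ↦ 2·X^2·Y^0·Z^0.
  monomial 1·x^1·y^1 ↦ 1·X^1·Y^1·Z^0.
  monomial -2·x^1·y^0 ↦ -2·X^1·Y^0·Z^1.
  monomial -1·x^0·y^1 ↦ -1·X^0·Y^1·Z^1.
  monomial 1·x^0·y^0 ↦ 1·X^0·Y^0·Z^2.
Collecting: F(X, Y, Z) = 2*X**2 + X*Y - 2*X*Z - Y*Z + Z**2.


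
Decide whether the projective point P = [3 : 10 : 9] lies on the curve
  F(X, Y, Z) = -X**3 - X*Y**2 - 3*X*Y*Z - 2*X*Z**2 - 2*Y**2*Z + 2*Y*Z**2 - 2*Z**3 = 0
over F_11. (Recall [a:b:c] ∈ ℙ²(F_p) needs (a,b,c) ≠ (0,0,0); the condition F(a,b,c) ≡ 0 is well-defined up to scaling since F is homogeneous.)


F(3,10,9) ≡ 6 (mod 11); P is NOT on the curve.

Evaluate F(3, 10, 9) term-by-term (mod 11).
  -X**3 ↦ -1·27·1·1 = -27
  -X*Y**2 ↦ -1·3·100·1 = -300
  -3*X*Y*Z ↦ -3·3·10·9 = -810
  -2*X*Z**2 ↦ -2·3·1·81 = -486
  -2*Y**2*Z ↦ -2·1·100·9 = -1800
  2*Y*Z**2 ↦ 2·1·10·81 = 1620
  -2*Z**3 ↦ -2·1·1·729 = -1458
Sum: F(3, 10, 9) = (-27) + (-300) + (-810) + (-486) + (-1800) + (1620) + (-1458) = -3261.
Reducing mod 11: -3261 ≡ 6 (mod 11).
Since F(a, b, c) ≡ 6 ≠ 0 (mod 11), P does NOT lie on the curve.


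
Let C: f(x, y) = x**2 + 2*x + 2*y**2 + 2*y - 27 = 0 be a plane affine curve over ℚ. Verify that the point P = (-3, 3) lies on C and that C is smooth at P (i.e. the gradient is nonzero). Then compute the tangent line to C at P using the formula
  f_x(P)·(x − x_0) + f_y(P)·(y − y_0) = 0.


Tangent line at P: -4*x + 14*y - 54 = 0.

Step 1: f(-3, 3) = 0, so P lies on C.
Step 2: partial derivatives
  f_x(x, y) = 2*x + 2, f_y(x, y) = 4*y + 2.
  f_x(P) = -4, f_y(P) = 14 (gradient nonzero, so P is smooth).
Step 3: tangent line at P: -4·(x − -3) + 14·(y − 3) = 0.
Expanding: -4*x + 14*y - 54 = 0.


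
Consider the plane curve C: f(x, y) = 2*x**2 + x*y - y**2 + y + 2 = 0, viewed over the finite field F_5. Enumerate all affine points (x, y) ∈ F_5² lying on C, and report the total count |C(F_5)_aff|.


Affine F_5-points: {(0, 2), (0, 4), (1, 1), (2, 0), (2, 3), (3, 0), (3, 4), (4, 2), (4, 3)}; count = 9.

For each of the 25 pairs (x, y) ∈ F_5², evaluate f(x, y) mod 5. Record the zeros.
  x = 0: [0↦2, 1↦2, 2↦0, 3↦1, 4↦0]  zeros at y ∈ {2, 4}
  x = 1: [0↦4, 1↦0, 2↦4, 3↦1, 4↦1]  zeros at y ∈ {1}
  x = 2: [0↦0, 1↦2, 2↦2, 3↦0, 4↦1]  zeros at y ∈ {0, 3}
  x = 3: [0↦0, 1↦3, 2↦4, 3↦3, 4↦0]  zeros at y ∈ {0, 4}
  x = 4: [0↦4, 1↦3, 2↦0, 3↦0, 4↦3]  zeros at y ∈ {2, 3}
Collecting zeros: affine points = {(0, 2), (0, 4), (1, 1), (2, 0), (2, 3), (3, 0), (3, 4), (4, 2), (4, 3)}.
Total count |C(F_5)_aff| = 9.


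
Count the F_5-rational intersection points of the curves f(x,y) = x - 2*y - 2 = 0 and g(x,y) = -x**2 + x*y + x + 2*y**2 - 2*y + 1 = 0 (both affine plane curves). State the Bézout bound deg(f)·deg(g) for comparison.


Common zeros: {(0, 4)}; count = 1; Bézout bound = 2.

deg(f) = 1, deg(g) = 2, so Bézout bound = 2.
Scan x ∈ F_5. For each x, list the y ∈ F_5 with f(x, y) ≡ 0 and those with g(x, y) ≡ 0 (mod 5); the common zeros in that column are the intersection.
  x = 0: f ≡ 0 at y ∈ {4}; g ≡ 0 at y ∈ {2, 4}; common: {4}.
  x = 1: f ≡ 0 at y ∈ {2}; g ≡ 0 at y ∈ ∅; common: ∅.
  x = 2: f ≡ 0 at y ∈ {0}; g ≡ 0 at y ∈ ∅; common: ∅.
  x = 3: f ≡ 0 at y ∈ {3}; g ≡ 0 at y ∈ {0, 2}; common: ∅.
  x = 4: f ≡ 0 at y ∈ {1}; g ≡ 0 at y ∈ ∅; common: ∅.
Collecting: common zeros = {(0, 4)}, so the count is 1.
Comparison with the Bézout bound: 1 ≤ 2 = deg(f)·deg(g), as expected for curves with no common component (the affine F_5-count falls short of the bound because intersections may lie at infinity, over extension fields, or carry multiplicity).


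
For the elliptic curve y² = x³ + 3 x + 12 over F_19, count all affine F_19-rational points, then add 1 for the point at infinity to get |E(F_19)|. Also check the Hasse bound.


Affine points = {(1, 4), (1, 15), (2, 8), (2, 11), (5, 0), (8, 4), (8, 15), (10, 4), (10, 15), (12, 3), (12, 16), (13, 5), (13, 14), (14, 9), (14, 10), (17, 6), (17, 13)}; affine count = 17; |E(F_19)| = 18.

Discriminant check: Δ ∝ 4a³ + 27b² = 4·3³ + 27·12² = 4·27 + 27·144 ≡ 6 (mod 19). Nonzero ⇒ E is nonsingular.
For each x ∈ F_19, compute rhs = x³ + 3·x + 12 mod 19, then count y ∈ F_19 with y² ≡ rhs.
  x = 0: rhs = 12, matching y values: none (0 points).
  x = 1: rhs = 16, matching y values: 4, 15 (2 points).
  x = 2: rhs = 7, matching y values: 8, 11 (2 points).
  x = 3: rhs = 10, matching y values: none (0 points).
  x = 4: rhs = 12, matching y values: none (0 points).
  x = 5: rhs = 0, matching y values: 0 (1 points).
  x = 6: rhs = 18, matching y values: none (0 points).
  x = 7: rhs = 15, matching y values: none (0 points).
  x = 8: rhs = 16, matching y values: 4, 15 (2 points).
  x = 9: rhs = 8, matching y values: none (0 points).
  x = 10: rhs = 16, matching y values: 4, 15 (2 points).
  x = 11: rhs = 8, matching y values: none (0 points).
  x = 12: rhs = 9, matching y values: 3, 16 (2 points).
  x = 13: rhs = 6, matching y values: 5, 14 (2 points).
  x = 14: rhs = 5, matching y values: 9, 10 (2 points).
  x = 15: rhs = 12, matching y values: none (0 points).
  x = 16: rhs = 14, matching y values: none (0 points).
  x = 17: rhs = 17, matching y values: 6, 13 (2 points).
  x = 18: rhs = 8, matching y values: none (0 points).
Total affine count: 17.
Full point count |E(F_19)| = 17 + 1 = 18.
Hasse bound: |18 − (19+1)| = |-2| = 2 ≤ 2√19 ≈ 8.7178 ✓.


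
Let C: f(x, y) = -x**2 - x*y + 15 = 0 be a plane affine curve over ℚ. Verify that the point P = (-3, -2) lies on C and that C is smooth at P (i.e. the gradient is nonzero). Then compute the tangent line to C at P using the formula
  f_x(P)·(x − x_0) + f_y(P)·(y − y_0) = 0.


Tangent line at P: 8*x + 3*y + 30 = 0.

Step 1: f(-3, -2) = 0, so P lies on C.
Step 2: partial derivatives
  f_x(x, y) = -2*x - y, f_y(x, y) = -x.
  f_x(P) = 8, f_y(P) = 3 (gradient nonzero, so P is smooth).
Step 3: tangent line at P: 8·(x − -3) + 3·(y − -2) = 0.
Expanding: 8*x + 3*y + 30 = 0.


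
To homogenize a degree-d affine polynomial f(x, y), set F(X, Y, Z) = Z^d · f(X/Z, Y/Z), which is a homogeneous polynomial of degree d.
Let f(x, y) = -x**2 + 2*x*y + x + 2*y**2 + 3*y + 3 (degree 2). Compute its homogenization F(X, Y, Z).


F(X, Y, Z) = -X**2 + 2*X*Y + X*Z + 2*Y**2 + 3*Y*Z + 3*Z**2

deg(f) = 2.
Substitute x = X/Z, y = Y/Z into f, then multiply by Z^2.
  monomial -1·x^2·y^0 ↦ -1·X^2·Y^0·Z^0.
  monomial 2·x^1·y^1 ↦ 2·X^1·Y^1·Z^0.
  monomial 1·x^1·y^0 ↦ 1·X^1·Y^0·Z^1.
  monomial 2·x^0·y^2 ↦ 2·X^0·Y^2·Z^0.
  monomial 3·x^0·y^1 ↦ 3·X^0·Y^1·Z^1.
  monomial 3·x^0·y^0 ↦ 3·X^0·Y^0·Z^2.
Collecting: F(X, Y, Z) = -X**2 + 2*X*Y + X*Z + 2*Y**2 + 3*Y*Z + 3*Z**2.


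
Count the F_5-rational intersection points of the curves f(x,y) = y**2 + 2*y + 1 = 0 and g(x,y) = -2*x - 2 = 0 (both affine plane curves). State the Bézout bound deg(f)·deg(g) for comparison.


Common zeros: {(4, 4)}; count = 1; Bézout bound = 2.

deg(f) = 2, deg(g) = 1, so Bézout bound = 2.
Scan x ∈ F_5. For each x, list the y ∈ F_5 with f(x, y) ≡ 0 and those with g(x, y) ≡ 0 (mod 5); the common zeros in that column are the intersection.
  x = 0: f ≡ 0 at y ∈ {4}; g ≡ 0 at y ∈ ∅; common: ∅.
  x = 1: f ≡ 0 at y ∈ {4}; g ≡ 0 at y ∈ ∅; common: ∅.
  x = 2: f ≡ 0 at y ∈ {4}; g ≡ 0 at y ∈ ∅; common: ∅.
  x = 3: f ≡ 0 at y ∈ {4}; g ≡ 0 at y ∈ ∅; common: ∅.
  x = 4: f ≡ 0 at y ∈ {4}; g ≡ 0 at y ∈ {0, 1, 2, 3, 4}; common: {4}.
Collecting: common zeros = {(4, 4)}, so the count is 1.
Comparison with the Bézout bound: 1 ≤ 2 = deg(f)·deg(g), as expected for curves with no common component (the affine F_5-count falls short of the bound because intersections may lie at infinity, over extension fields, or carry multiplicity).


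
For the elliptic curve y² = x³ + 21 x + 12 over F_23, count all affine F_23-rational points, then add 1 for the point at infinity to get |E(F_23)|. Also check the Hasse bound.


Affine points = {(0, 9), (0, 14), (2, 4), (2, 19), (5, 9), (5, 14), (6, 3), (6, 20), (8, 5), (8, 18), (10, 7), (10, 16), (18, 9), (18, 14), (19, 5), (19, 18), (21, 10), (21, 13), (22, 6), (22, 17)}; affine count = 20; |E(F_23)| = 21.

Discriminant check: Δ ∝ 4a³ + 27b² = 4·21³ + 27·12² = 4·9261 + 27·144 ≡ 15 (mod 23). Nonzero ⇒ E is nonsingular.
For each x ∈ F_23, compute rhs = x³ + 21·x + 12 mod 23, then count y ∈ F_23 with y² ≡ rhs.
  x = 0: rhs = 12, matching y values: 9, 14 (2 points).
  x = 1: rhs = 11, matching y values: none (0 points).
  x = 2: rhs = 16, matching y values: 4, 19 (2 points).
  x = 3: rhs = 10, matching y values: none (0 points).
  x = 4: rhs = 22, matching y values: none (0 points).
  x = 5: rhs = 12, matching y values: 9, 14 (2 points).
  x = 6: rhs = 9, matching y values: 3, 20 (2 points).
  x = 7: rhs = 19, matching y values: none (0 points).
  x = 8: rhs = 2, matching y values: 5, 18 (2 points).
  x = 9: rhs = 10, matching y values: none (0 points).
  x = 10: rhs = 3, matching y values: 7, 16 (2 points).
  x = 11: rhs = 10, matching y values: none (0 points).
  x = 12: rhs = 14, matching y values: none (0 points).
  x = 13: rhs = 21, matching y values: none (0 points).
  x = 14: rhs = 14, matching y values: none (0 points).
  x = 15: rhs = 22, matching y values: none (0 points).
  x = 16: rhs = 5, matching y values: none (0 points).
  x = 17: rhs = 15, matching y values: none (0 points).
  x = 18: rhs = 12, matching y values: 9, 14 (2 points).
  x = 19: rhs = 2, matching y values: 5, 18 (2 points).
  x = 20: rhs = 14, matching y values: none (0 points).
  x = 21: rhs = 8, matching y values: 10, 13 (2 points).
  x = 22: rhs = 13, matching y values: 6, 17 (2 points).
Total affine count: 20.
Full point count |E(F_23)| = 20 + 1 = 21.
Hasse bound: |21 − (23+1)| = |-3| = 3 ≤ 2√23 ≈ 9.5917 ✓.


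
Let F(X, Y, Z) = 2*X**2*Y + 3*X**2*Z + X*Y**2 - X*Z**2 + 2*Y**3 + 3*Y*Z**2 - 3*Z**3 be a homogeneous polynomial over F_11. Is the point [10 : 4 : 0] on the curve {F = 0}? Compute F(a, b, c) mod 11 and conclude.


F(10,4,0) ≡ 10 (mod 11); P is NOT on the curve.

Evaluate F(10, 4, 0) term-by-term (mod 11).
  2*X**2*Y ↦ 2·100·4·1 = 800
  3*X**2*Z ↦ 3·100·1·0 = 0
  X*Y**2 ↦ 1·10·16·1 = 160
  -X*Z**2 ↦ -1·10·1·0 = 0
  2*Y**3 ↦ 2·1·64·1 = 128
  3*Y*Z**2 ↦ 3·1·4·0 = 0
  -3*Z**3 ↦ -3·1·1·0 = 0
Sum: F(10, 4, 0) = (800) + (0) + (160) + (0) + (128) + (0) + (0) = 1088.
Reducing mod 11: 1088 ≡ 10 (mod 11).
Since F(a, b, c) ≡ 10 ≠ 0 (mod 11), P does NOT lie on the curve.


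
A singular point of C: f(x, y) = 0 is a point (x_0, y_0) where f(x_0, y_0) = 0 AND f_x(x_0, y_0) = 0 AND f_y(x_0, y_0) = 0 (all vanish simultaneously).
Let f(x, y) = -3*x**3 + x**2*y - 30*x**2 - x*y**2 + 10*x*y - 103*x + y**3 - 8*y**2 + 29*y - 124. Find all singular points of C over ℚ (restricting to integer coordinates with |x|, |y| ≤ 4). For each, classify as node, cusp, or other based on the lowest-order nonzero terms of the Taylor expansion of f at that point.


Singular points: {(-3, 2)}; classification: node.

Compute partial derivatives:
  f_x = -9*x**2 + 2*x*y - 60*x - y**2 + 10*y - 103.
  f_y = x**2 - 2*x*y + 10*x + 3*y**2 - 16*y + 29.
Scan x_0 ∈ {−4, ..., 4}. For each x_0, f_y(x_0, y) is a polynomial in y; find its integer roots y ∈ {−4, ..., 4}, then test f_x and f at those candidates.
  x = -4: f_y(-4, y) = 3*y**2 - 8*y + 5; vanishes at y ∈ {1}. (-4, 1): f_x = -6 ≠ 0.
  x = -3: f_y(-3, y) = 3*y**2 - 10*y + 8; vanishes at y ∈ {2}. (-3, 2): f_x = 0, f = 0 — SINGULAR.
  x = -2: f_y(-2, y) = 3*y**2 - 12*y + 13; no integer root y with |y| ≤ 4.
  x = -1: f_y(-1, y) = 3*y**2 - 14*y + 20; no integer root y with |y| ≤ 4.
  x = 0: f_y(0, y) = 3*y**2 - 16*y + 29; no integer root y with |y| ≤ 4.
  x = 1: f_y(1, y) = 3*y**2 - 18*y + 40; no integer root y with |y| ≤ 4.
  x = 2: f_y(2, y) = 3*y**2 - 20*y + 53; no integer root y with |y| ≤ 4.
  x = 3: f_y(3, y) = 3*y**2 - 22*y + 68; no integer root y with |y| ≤ 4.
  x = 4: f_y(4, y) = 3*y**2 - 24*y + 85; no integer root y with |y| ≤ 4.
Only singular point on the grid: (-3, 2).
Classify: substitute x = -3 + u, y = 2 + v and expand: f = -3*u**3 + u**2*v - u**2 - u*v**2 + v**3 + v**2.
No constant or linear terms (consistent with a singular point). Quadratic part: -u**2 + v**2. Cubic part: -3*u**3 + u**2*v - u*v**2 + v**3.
The quadratic part v**2 - u**2 = (v − u)(v + u) splits into two distinct linear factors, so there are two distinct tangent lines y − 2 = ±(x − -3) — this is a node (ordinary double point).
Classification: node.


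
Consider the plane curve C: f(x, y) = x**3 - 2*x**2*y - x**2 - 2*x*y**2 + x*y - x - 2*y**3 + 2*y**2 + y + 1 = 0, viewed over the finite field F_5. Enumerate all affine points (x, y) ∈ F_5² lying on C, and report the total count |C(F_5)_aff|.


Affine F_5-points: {(0, 2), (1, 0), (4, 0), (4, 1)}; count = 4.

For each of the 25 pairs (x, y) ∈ F_5², evaluate f(x, y) mod 5. Record the zeros.
  x = 0: [0↦1, 1↦2, 2↦0, 3↦3, 4↦4]  zeros at y ∈ {2}
  x = 1: [0↦0, 1↦3, 2↦4, 3↦1, 4↦2]  zeros at y ∈ {0}
  x = 2: [0↦3, 1↦4, 2↦4, 3↦1, 4↦3]  zeros at y ∈ ∅
  x = 3: [0↦1, 1↦1, 2↦1, 3↦4, 4↦3]  zeros at y ∈ ∅
  x = 4: [0↦0, 1↦0, 2↦1, 3↦1, 4↦3]  zeros at y ∈ {0, 1}
Collecting zeros: affine points = {(0, 2), (1, 0), (4, 0), (4, 1)}.
Total count |C(F_5)_aff| = 4.


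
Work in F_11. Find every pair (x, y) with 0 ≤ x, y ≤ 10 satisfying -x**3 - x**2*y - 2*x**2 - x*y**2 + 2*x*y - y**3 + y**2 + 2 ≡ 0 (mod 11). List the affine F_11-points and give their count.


Affine F_11-points: {(1, 5), (4, 10), (5, 5), (6, 0), (7, 9), (8, 0), (8, 2), (9, 3), (9, 5), (9, 6), (10, 8)}; count = 11.

For each of the 121 pairs (x, y) ∈ F_11², evaluate f(x, y) mod 11. Record the zeros.
  x = 0: [0↦2, 1↦2, 2↦9, 3↦6, 4↦9, 5↦1, 6↦9, 7↦5, 8↦5, 9↦3, 10↦4]  zeros at y ∈ ∅
  x = 1: [0↦10, 1↦10, 2↦4, 3↦8, 4↦5, 5↦0, 6↦9, 7↦4, 8↦1, 9↦5, 10↦10]  zeros at y ∈ {5}
  x = 2: [0↦8, 1↦6, 2↦7, 3↦5, 4↦5, 5↦1, 6↦9, 7↦1, 8↦4, 9↦1, 10↦8]  zeros at y ∈ ∅
  x = 3: [0↦1, 1↦6, 2↦1, 3↦2, 4↦3, 5↦9, 6↦3, 7↦1, 8↦8, 9↦7, 10↦3]  zeros at y ∈ ∅
  x = 4: [0↦5, 1↦4, 2↦2, 3↦4, 4↦4, 5↦7, 6↦7, 7↦9, 8↦7, 9↦6, 10↦0]  zeros at y ∈ {10}
  x = 5: [0↦3, 1↦5, 2↦4, 3↦5, 4↦2, 5↦0, 6↦4, 7↦8, 8↦6, 9↦3, 10↦4]  zeros at y ∈ {5}
  x = 6: [0↦0, 1↦3, 2↦1, 3↦10, 4↦2, 5↦4, 6↦10, 7↦3, 8↦10, 9↦3, 10↦9]  zeros at y ∈ {0}
  x = 7: [0↦1, 1↦3, 2↦9, 3↦2, 4↦9, 5↦2, 6↦8, 7↦10, 8↦2, 9↦0, 10↦9]  zeros at y ∈ {9}
  x = 8: [0↦0, 1↦10, 2↦0, 3↦8, 4↦6, 5↦10, 6↦3, 7↦1, 8↦9, 9↦10, 10↦9]  zeros at y ∈ {0, 2}
  x = 9: [0↦2, 1↦7, 2↦1, 3↦0, 4↦9, 5↦0, 6↦0, 7↦3, 8↦3, 9↦5, 10↦3]  zeros at y ∈ {3, 5, 6}
  x = 10: [0↦1, 1↦10, 2↦6, 3↦5, 4↦1, 5↦10, 6↦4, 7↦10, 8↦0, 9↦1, 10↦7]  zeros at y ∈ {8}
Collecting zeros: affine points = {(1, 5), (4, 10), (5, 5), (6, 0), (7, 9), (8, 0), (8, 2), (9, 3), (9, 5), (9, 6), (10, 8)}.
Total count |C(F_11)_aff| = 11.


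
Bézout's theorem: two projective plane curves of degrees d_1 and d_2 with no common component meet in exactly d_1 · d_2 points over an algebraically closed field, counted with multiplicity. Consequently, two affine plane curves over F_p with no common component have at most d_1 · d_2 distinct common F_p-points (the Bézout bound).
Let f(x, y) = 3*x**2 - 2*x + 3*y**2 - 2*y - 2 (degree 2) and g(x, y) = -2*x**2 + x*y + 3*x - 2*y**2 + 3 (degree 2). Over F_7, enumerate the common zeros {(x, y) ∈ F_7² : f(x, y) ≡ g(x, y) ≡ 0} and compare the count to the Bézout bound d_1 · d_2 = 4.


Common zeros: {(5, 3)}; count = 1; Bézout bound = 4.

deg(f) = 2, deg(g) = 2, so Bézout bound = 4.
Scan x ∈ F_7. For each x, list the y ∈ F_7 with f(x, y) ≡ 0 and those with g(x, y) ≡ 0 (mod 7); the common zeros in that column are the intersection.
  x = 0: f ≡ 0 at y ∈ {5}; g ≡ 0 at y ∈ ∅; common: ∅.
  x = 1: f ≡ 0 at y ∈ {1, 2}; g ≡ 0 at y ∈ ∅; common: ∅.
  x = 2: f ≡ 0 at y ∈ {1, 2}; g ≡ 0 at y ∈ ∅; common: ∅.
  x = 3: f ≡ 0 at y ∈ {5}; g ≡ 0 at y ∈ ∅; common: ∅.
  x = 4: f ≡ 0 at y ∈ ∅; g ≡ 0 at y ∈ ∅; common: ∅.
  x = 5: f ≡ 0 at y ∈ {0, 3}; g ≡ 0 at y ∈ {3}; common: {3}.
  x = 6: f ≡ 0 at y ∈ ∅; g ≡ 0 at y ∈ ∅; common: ∅.
Collecting: common zeros = {(5, 3)}, so the count is 1.
Comparison with the Bézout bound: 1 ≤ 4 = deg(f)·deg(g), as expected for curves with no common component (the affine F_7-count falls short of the bound because intersections may lie at infinity, over extension fields, or carry multiplicity).


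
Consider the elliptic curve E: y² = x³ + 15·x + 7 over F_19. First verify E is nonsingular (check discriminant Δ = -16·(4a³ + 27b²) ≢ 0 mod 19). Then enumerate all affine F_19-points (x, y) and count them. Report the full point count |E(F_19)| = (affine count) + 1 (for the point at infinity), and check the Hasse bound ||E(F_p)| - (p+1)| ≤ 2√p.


Affine points = {(0, 8), (0, 11), (1, 2), (1, 17), (2, 8), (2, 11), (4, 6), (4, 13), (5, 6), (5, 13), (6, 3), (6, 16), (9, 4), (9, 15), (10, 6), (10, 13), (13, 9), (13, 10), (14, 4), (14, 15), (15, 4), (15, 15), (16, 7), (16, 12), (17, 8), (17, 11)}; affine count = 26; |E(F_19)| = 27.

Discriminant check: Δ ∝ 4a³ + 27b² = 4·15³ + 27·7² = 4·3375 + 27·49 ≡ 3 (mod 19). Nonzero ⇒ E is nonsingular.
For each x ∈ F_19, compute rhs = x³ + 15·x + 7 mod 19, then count y ∈ F_19 with y² ≡ rhs.
  x = 0: rhs = 7, matching y values: 8, 11 (2 points).
  x = 1: rhs = 4, matching y values: 2, 17 (2 points).
  x = 2: rhs = 7, matching y values: 8, 11 (2 points).
  x = 3: rhs = 3, matching y values: none (0 points).
  x = 4: rhs = 17, matching y values: 6, 13 (2 points).
  x = 5: rhs = 17, matching y values: 6, 13 (2 points).
  x = 6: rhs = 9, matching y values: 3, 16 (2 points).
  x = 7: rhs = 18, matching y values: none (0 points).
  x = 8: rhs = 12, matching y values: none (0 points).
  x = 9: rhs = 16, matching y values: 4, 15 (2 points).
  x = 10: rhs = 17, matching y values: 6, 13 (2 points).
  x = 11: rhs = 2, matching y values: none (0 points).
  x = 12: rhs = 15, matching y values: none (0 points).
  x = 13: rhs = 5, matching y values: 9, 10 (2 points).
  x = 14: rhs = 16, matching y values: 4, 15 (2 points).
  x = 15: rhs = 16, matching y values: 4, 15 (2 points).
  x = 16: rhs = 11, matching y values: 7, 12 (2 points).
  x = 17: rhs = 7, matching y values: 8, 11 (2 points).
  x = 18: rhs = 10, matching y values: none (0 points).
Total affine count: 26.
Full point count |E(F_19)| = 26 + 1 = 27.
Hasse bound: |27 − (19+1)| = |7| = 7 ≤ 2√19 ≈ 8.7178 ✓.


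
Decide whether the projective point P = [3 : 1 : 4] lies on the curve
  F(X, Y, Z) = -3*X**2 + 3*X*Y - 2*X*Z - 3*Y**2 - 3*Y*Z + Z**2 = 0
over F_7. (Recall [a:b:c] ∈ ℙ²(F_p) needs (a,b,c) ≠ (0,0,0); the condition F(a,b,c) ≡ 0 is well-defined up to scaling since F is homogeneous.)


F(3,1,4) ≡ 1 (mod 7); P is NOT on the curve.

Evaluate F(3, 1, 4) term-by-term (mod 7).
  -3*X**2 ↦ -3·9·1·1 = -27
  3*X*Y ↦ 3·3·1·1 = 9
  -2*X*Z ↦ -2·3·1·4 = -24
  -3*Y**2 ↦ -3·1·1·1 = -3
  -3*Y*Z ↦ -3·1·1·4 = -12
  Z**2 ↦ 1·1·1·16 = 16
Sum: F(3, 1, 4) = (-27) + (9) + (-24) + (-3) + (-12) + (16) = -41.
Reducing mod 7: -41 ≡ 1 (mod 7).
Since F(a, b, c) ≡ 1 ≠ 0 (mod 7), P does NOT lie on the curve.


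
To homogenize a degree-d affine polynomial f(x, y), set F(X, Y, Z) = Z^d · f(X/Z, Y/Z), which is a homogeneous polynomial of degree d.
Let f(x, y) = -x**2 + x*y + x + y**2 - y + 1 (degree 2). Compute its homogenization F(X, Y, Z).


F(X, Y, Z) = -X**2 + X*Y + X*Z + Y**2 - Y*Z + Z**2

deg(f) = 2.
Substitute x = X/Z, y = Y/Z into f, then multiply by Z^2.
  monomial -1·x^2·y^0 ↦ -1·X^2·Y^0·Z^0.
  monomial 1·x^1·y^1 ↦ 1·X^1·Y^1·Z^0.
  monomial 1·x^1·y^0 ↦ 1·X^1·Y^0·Z^1.
  monomial 1·x^0·y^2 ↦ 1·X^0·Y^2·Z^0.
  monomial -1·x^0·y^1 ↦ -1·X^0·Y^1·Z^1.
  monomial 1·x^0·y^0 ↦ 1·X^0·Y^0·Z^2.
Collecting: F(X, Y, Z) = -X**2 + X*Y + X*Z + Y**2 - Y*Z + Z**2.


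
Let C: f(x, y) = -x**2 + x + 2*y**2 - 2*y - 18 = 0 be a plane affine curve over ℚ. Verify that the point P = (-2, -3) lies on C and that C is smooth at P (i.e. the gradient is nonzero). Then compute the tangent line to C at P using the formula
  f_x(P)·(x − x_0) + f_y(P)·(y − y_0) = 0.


Tangent line at P: 5*x - 14*y - 32 = 0.

Step 1: f(-2, -3) = 0, so P lies on C.
Step 2: partial derivatives
  f_x(x, y) = 1 - 2*x, f_y(x, y) = 4*y - 2.
  f_x(P) = 5, f_y(P) = -14 (gradient nonzero, so P is smooth).
Step 3: tangent line at P: 5·(x − -2) + -14·(y − -3) = 0.
Expanding: 5*x - 14*y - 32 = 0.


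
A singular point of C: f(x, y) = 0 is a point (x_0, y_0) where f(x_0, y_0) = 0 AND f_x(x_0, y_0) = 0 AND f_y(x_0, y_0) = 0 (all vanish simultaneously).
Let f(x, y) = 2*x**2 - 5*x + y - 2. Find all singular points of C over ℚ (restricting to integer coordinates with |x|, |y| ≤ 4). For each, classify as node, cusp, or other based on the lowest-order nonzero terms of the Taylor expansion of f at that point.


No singular points in the scanned grid; C is smooth there.

Compute partial derivatives:
  f_x = 4*x - 5.
  f_y = 1.
f_y = 1 is a nonzero constant, so f_y never vanishes: no point (x, y) can satisfy f = f_x = f_y = 0. In particular no (x, y) ∈ {−4, ..., 4}² is singular; the curve is smooth.


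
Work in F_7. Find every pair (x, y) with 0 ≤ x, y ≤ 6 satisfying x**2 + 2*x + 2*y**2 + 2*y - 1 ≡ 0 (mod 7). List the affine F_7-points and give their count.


Affine F_7-points: {(1, 2), (1, 4), (2, 0), (2, 6), (3, 0), (3, 6), (4, 2), (4, 4)}; count = 8.

For each of the 49 pairs (x, y) ∈ F_7², evaluate f(x, y) mod 7. Record the zeros.
  x = 0: [0↦6, 1↦3, 2↦4, 3↦2, 4↦4, 5↦3, 6↦6]  zeros at y ∈ ∅
  x = 1: [0↦2, 1↦6, 2↦0, 3↦5, 4↦0, 5↦6, 6↦2]  zeros at y ∈ {2, 4}
  x = 2: [0↦0, 1↦4, 2↦5, 3↦3, 4↦5, 5↦4, 6↦0]  zeros at y ∈ {0, 6}
  x = 3: [0↦0, 1↦4, 2↦5, 3↦3, 4↦5, 5↦4, 6↦0]  zeros at y ∈ {0, 6}
  x = 4: [0↦2, 1↦6, 2↦0, 3↦5, 4↦0, 5↦6, 6↦2]  zeros at y ∈ {2, 4}
  x = 5: [0↦6, 1↦3, 2↦4, 3↦2, 4↦4, 5↦3, 6↦6]  zeros at y ∈ ∅
  x = 6: [0↦5, 1↦2, 2↦3, 3↦1, 4↦3, 5↦2, 6↦5]  zeros at y ∈ ∅
Collecting zeros: affine points = {(1, 2), (1, 4), (2, 0), (2, 6), (3, 0), (3, 6), (4, 2), (4, 4)}.
Total count |C(F_7)_aff| = 8.


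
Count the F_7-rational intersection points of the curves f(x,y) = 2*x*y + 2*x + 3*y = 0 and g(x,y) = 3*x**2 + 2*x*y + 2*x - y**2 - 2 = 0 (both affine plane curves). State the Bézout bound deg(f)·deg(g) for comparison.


Common zeros: ∅; count = 0; Bézout bound = 4.

deg(f) = 2, deg(g) = 2, so Bézout bound = 4.
Scan x ∈ F_7. For each x, list the y ∈ F_7 with f(x, y) ≡ 0 and those with g(x, y) ≡ 0 (mod 7); the common zeros in that column are the intersection.
  x = 0: f ≡ 0 at y ∈ {0}; g ≡ 0 at y ∈ ∅; common: ∅.
  x = 1: f ≡ 0 at y ∈ {1}; g ≡ 0 at y ∈ {3, 6}; common: ∅.
  x = 2: f ≡ 0 at y ∈ ∅; g ≡ 0 at y ∈ {0, 4}; common: ∅.
  x = 3: f ≡ 0 at y ∈ {4}; g ≡ 0 at y ∈ ∅; common: ∅.
  x = 4: f ≡ 0 at y ∈ {5}; g ≡ 0 at y ∈ {4}; common: ∅.
  x = 5: f ≡ 0 at y ∈ {3}; g ≡ 0 at y ∈ ∅; common: ∅.
  x = 6: f ≡ 0 at y ∈ {2}; g ≡ 0 at y ∈ {6}; common: ∅.
Collecting: common zeros = ∅, so the count is 0.
Comparison with the Bézout bound: 0 ≤ 4 = deg(f)·deg(g), as expected for curves with no common component (the affine F_7-count falls short of the bound because intersections may lie at infinity, over extension fields, or carry multiplicity).


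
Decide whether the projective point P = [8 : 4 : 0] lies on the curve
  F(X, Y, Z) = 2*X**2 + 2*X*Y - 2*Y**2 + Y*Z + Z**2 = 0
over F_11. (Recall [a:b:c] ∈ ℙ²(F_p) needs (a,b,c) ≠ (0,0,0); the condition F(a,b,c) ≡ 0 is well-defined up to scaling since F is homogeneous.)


F(8,4,0) ≡ 6 (mod 11); P is NOT on the curve.

Evaluate F(8, 4, 0) term-by-term (mod 11).
  2*X**2 ↦ 2·64·1·1 = 128
  2*X*Y ↦ 2·8·4·1 = 64
  -2*Y**2 ↦ -2·1·16·1 = -32
  Y*Z ↦ 1·1·4·0 = 0
  Z**2 ↦ 1·1·1·0 = 0
Sum: F(8, 4, 0) = (128) + (64) + (-32) + (0) + (0) = 160.
Reducing mod 11: 160 ≡ 6 (mod 11).
Since F(a, b, c) ≡ 6 ≠ 0 (mod 11), P does NOT lie on the curve.


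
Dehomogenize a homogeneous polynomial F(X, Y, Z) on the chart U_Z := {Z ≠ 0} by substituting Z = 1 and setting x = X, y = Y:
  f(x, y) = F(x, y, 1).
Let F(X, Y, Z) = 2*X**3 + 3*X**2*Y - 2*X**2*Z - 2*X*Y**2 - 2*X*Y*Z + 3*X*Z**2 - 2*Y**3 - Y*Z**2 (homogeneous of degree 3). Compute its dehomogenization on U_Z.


f(x, y) = 2*x**3 + 3*x**2*y - 2*x**2 - 2*x*y**2 - 2*x*y + 3*x - 2*y**3 - y

On U_Z we set Z = 1. Each monomial c·X^i·Y^j·Z^k in F becomes c·x^i·y^j·1^k = c·x^i·y^j.
Substituting Z = 1: F(X, Y, 1) = 2*x**3 + 3*x**2*y - 2*x**2 - 2*x*y**2 - 2*x*y + 3*x - 2*y**3 - y.
Note: deg(f) ≤ deg(F) = 3; strict inequality happens when F is divisible by Z (lost terms).


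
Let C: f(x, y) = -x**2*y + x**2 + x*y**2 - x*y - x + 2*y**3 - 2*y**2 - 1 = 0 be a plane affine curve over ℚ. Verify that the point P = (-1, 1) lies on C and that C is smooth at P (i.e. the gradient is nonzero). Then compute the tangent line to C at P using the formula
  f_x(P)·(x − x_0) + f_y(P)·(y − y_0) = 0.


Tangent line at P: -x - 1 = 0.

Step 1: f(-1, 1) = 0, so P lies on C.
Step 2: partial derivatives
  f_x(x, y) = -2*x*y + 2*x + y**2 - y - 1, f_y(x, y) = -x**2 + 2*x*y - x + 6*y**2 - 4*y.
  f_x(P) = -1, f_y(P) = 0 (gradient nonzero, so P is smooth).
Step 3: tangent line at P: -1·(x − -1) + 0·(y − 1) = 0.
Expanding: -x - 1 = 0.


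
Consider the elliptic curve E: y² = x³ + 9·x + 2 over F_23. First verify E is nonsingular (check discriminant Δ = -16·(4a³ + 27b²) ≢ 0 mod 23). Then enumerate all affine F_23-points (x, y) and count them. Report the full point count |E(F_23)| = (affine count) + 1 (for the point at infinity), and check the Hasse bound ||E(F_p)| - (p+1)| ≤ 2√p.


Affine points = {(0, 5), (0, 18), (1, 9), (1, 14), (11, 11), (11, 12), (13, 4), (13, 19), (15, 4), (15, 19), (17, 10), (17, 13), (18, 4), (18, 19)}; affine count = 14; |E(F_23)| = 15.

Discriminant check: Δ ∝ 4a³ + 27b² = 4·9³ + 27·2² = 4·729 + 27·4 ≡ 11 (mod 23). Nonzero ⇒ E is nonsingular.
For each x ∈ F_23, compute rhs = x³ + 9·x + 2 mod 23, then count y ∈ F_23 with y² ≡ rhs.
  x = 0: rhs = 2, matching y values: 5, 18 (2 points).
  x = 1: rhs = 12, matching y values: 9, 14 (2 points).
  x = 2: rhs = 5, matching y values: none (0 points).
  x = 3: rhs = 10, matching y values: none (0 points).
  x = 4: rhs = 10, matching y values: none (0 points).
  x = 5: rhs = 11, matching y values: none (0 points).
  x = 6: rhs = 19, matching y values: none (0 points).
  x = 7: rhs = 17, matching y values: none (0 points).
  x = 8: rhs = 11, matching y values: none (0 points).
  x = 9: rhs = 7, matching y values: none (0 points).
  x = 10: rhs = 11, matching y values: none (0 points).
  x = 11: rhs = 6, matching y values: 11, 12 (2 points).
  x = 12: rhs = 21, matching y values: none (0 points).
  x = 13: rhs = 16, matching y values: 4, 19 (2 points).
  x = 14: rhs = 20, matching y values: none (0 points).
  x = 15: rhs = 16, matching y values: 4, 19 (2 points).
  x = 16: rhs = 10, matching y values: none (0 points).
  x = 17: rhs = 8, matching y values: 10, 13 (2 points).
  x = 18: rhs = 16, matching y values: 4, 19 (2 points).
  x = 19: rhs = 17, matching y values: none (0 points).
  x = 20: rhs = 17, matching y values: none (0 points).
  x = 21: rhs = 22, matching y values: none (0 points).
  x = 22: rhs = 15, matching y values: none (0 points).
Total affine count: 14.
Full point count |E(F_23)| = 14 + 1 = 15.
Hasse bound: |15 − (23+1)| = |-9| = 9 ≤ 2√23 ≈ 9.5917 ✓.


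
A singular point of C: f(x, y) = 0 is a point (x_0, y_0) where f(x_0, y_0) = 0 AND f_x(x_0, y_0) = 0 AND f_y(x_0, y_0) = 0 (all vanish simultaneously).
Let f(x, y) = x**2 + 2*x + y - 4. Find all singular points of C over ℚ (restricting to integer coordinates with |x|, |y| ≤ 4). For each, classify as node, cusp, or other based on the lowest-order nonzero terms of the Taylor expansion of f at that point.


No singular points in the scanned grid; C is smooth there.

Compute partial derivatives:
  f_x = 2*x + 2.
  f_y = 1.
f_y = 1 is a nonzero constant, so f_y never vanishes: no point (x, y) can satisfy f = f_x = f_y = 0. In particular no (x, y) ∈ {−4, ..., 4}² is singular; the curve is smooth.


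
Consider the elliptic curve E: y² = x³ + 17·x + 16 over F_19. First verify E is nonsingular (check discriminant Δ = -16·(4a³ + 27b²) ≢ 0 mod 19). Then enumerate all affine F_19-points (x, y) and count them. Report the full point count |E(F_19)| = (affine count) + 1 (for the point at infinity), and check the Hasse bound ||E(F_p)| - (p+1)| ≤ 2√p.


Affine points = {(0, 4), (0, 15), (2, 1), (2, 18), (5, 6), (5, 13), (6, 7), (6, 12), (9, 9), (9, 10), (15, 6), (15, 13), (18, 6), (18, 13)}; affine count = 14; |E(F_19)| = 15.

Discriminant check: Δ ∝ 4a³ + 27b² = 4·17³ + 27·16² = 4·4913 + 27·256 ≡ 2 (mod 19). Nonzero ⇒ E is nonsingular.
For each x ∈ F_19, compute rhs = x³ + 17·x + 16 mod 19, then count y ∈ F_19 with y² ≡ rhs.
  x = 0: rhs = 16, matching y values: 4, 15 (2 points).
  x = 1: rhs = 15, matching y values: none (0 points).
  x = 2: rhs = 1, matching y values: 1, 18 (2 points).
  x = 3: rhs = 18, matching y values: none (0 points).
  x = 4: rhs = 15, matching y values: none (0 points).
  x = 5: rhs = 17, matching y values: 6, 13 (2 points).
  x = 6: rhs = 11, matching y values: 7, 12 (2 points).
  x = 7: rhs = 3, matching y values: none (0 points).
  x = 8: rhs = 18, matching y values: none (0 points).
  x = 9: rhs = 5, matching y values: 9, 10 (2 points).
  x = 10: rhs = 8, matching y values: none (0 points).
  x = 11: rhs = 14, matching y values: none (0 points).
  x = 12: rhs = 10, matching y values: none (0 points).
  x = 13: rhs = 2, matching y values: none (0 points).
  x = 14: rhs = 15, matching y values: none (0 points).
  x = 15: rhs = 17, matching y values: 6, 13 (2 points).
  x = 16: rhs = 14, matching y values: none (0 points).
  x = 17: rhs = 12, matching y values: none (0 points).
  x = 18: rhs = 17, matching y values: 6, 13 (2 points).
Total affine count: 14.
Full point count |E(F_19)| = 14 + 1 = 15.
Hasse bound: |15 − (19+1)| = |-5| = 5 ≤ 2√19 ≈ 8.7178 ✓.


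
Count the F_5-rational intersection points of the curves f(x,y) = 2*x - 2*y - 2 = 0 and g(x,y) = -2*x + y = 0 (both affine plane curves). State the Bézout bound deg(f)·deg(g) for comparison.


Common zeros: {(4, 3)}; count = 1; Bézout bound = 1.

deg(f) = 1, deg(g) = 1, so Bézout bound = 1.
Scan x ∈ F_5. For each x, list the y ∈ F_5 with f(x, y) ≡ 0 and those with g(x, y) ≡ 0 (mod 5); the common zeros in that column are the intersection.
  x = 0: f ≡ 0 at y ∈ {4}; g ≡ 0 at y ∈ {0}; common: ∅.
  x = 1: f ≡ 0 at y ∈ {0}; g ≡ 0 at y ∈ {2}; common: ∅.
  x = 2: f ≡ 0 at y ∈ {1}; g ≡ 0 at y ∈ {4}; common: ∅.
  x = 3: f ≡ 0 at y ∈ {2}; g ≡ 0 at y ∈ {1}; common: ∅.
  x = 4: f ≡ 0 at y ∈ {3}; g ≡ 0 at y ∈ {3}; common: {3}.
Collecting: common zeros = {(4, 3)}, so the count is 1.
Comparison with the Bézout bound: 1 ≤ 1 = deg(f)·deg(g), as expected for curves with no common component (the bound is attained).


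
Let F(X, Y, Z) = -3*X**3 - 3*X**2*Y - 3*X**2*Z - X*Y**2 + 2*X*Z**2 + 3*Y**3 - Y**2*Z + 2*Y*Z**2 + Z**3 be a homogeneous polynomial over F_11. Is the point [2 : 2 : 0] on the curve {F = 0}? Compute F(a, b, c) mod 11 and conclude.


F(2,2,0) ≡ 1 (mod 11); P is NOT on the curve.

Evaluate F(2, 2, 0) term-by-term (mod 11).
  -3*X**3 ↦ -3·8·1·1 = -24
  -3*X**2*Y ↦ -3·4·2·1 = -24
  -3*X**2*Z ↦ -3·4·1·0 = 0
  -X*Y**2 ↦ -1·2·4·1 = -8
  2*X*Z**2 ↦ 2·2·1·0 = 0
  3*Y**3 ↦ 3·1·8·1 = 24
  -Y**2*Z ↦ -1·1·4·0 = 0
  2*Y*Z**2 ↦ 2·1·2·0 = 0
  Z**3 ↦ 1·1·1·0 = 0
Sum: F(2, 2, 0) = (-24) + (-24) + (0) + (-8) + (0) + (24) + (0) + (0) + (0) = -32.
Reducing mod 11: -32 ≡ 1 (mod 11).
Since F(a, b, c) ≡ 1 ≠ 0 (mod 11), P does NOT lie on the curve.


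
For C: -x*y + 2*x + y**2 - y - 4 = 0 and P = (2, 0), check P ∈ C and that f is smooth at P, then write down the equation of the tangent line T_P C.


Tangent line at P: 2*x - 3*y - 4 = 0.

Step 1: f(2, 0) = 0, so P lies on C.
Step 2: partial derivatives
  f_x(x, y) = 2 - y, f_y(x, y) = -x + 2*y - 1.
  f_x(P) = 2, f_y(P) = -3 (gradient nonzero, so P is smooth).
Step 3: tangent line at P: 2·(x − 2) + -3·(y − 0) = 0.
Expanding: 2*x - 3*y - 4 = 0.


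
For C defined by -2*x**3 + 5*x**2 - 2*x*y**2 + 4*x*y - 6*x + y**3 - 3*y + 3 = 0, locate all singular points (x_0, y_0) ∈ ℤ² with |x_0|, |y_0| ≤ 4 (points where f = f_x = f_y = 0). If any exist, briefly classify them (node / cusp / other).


Singular points: {(1, 1)}; classification: node.

Compute partial derivatives:
  f_x = -6*x**2 + 10*x - 2*y**2 + 4*y - 6.
  f_y = -4*x*y + 4*x + 3*y**2 - 3.
Scan x_0 ∈ {−4, ..., 4}. For each x_0, f_y(x_0, y) is a polynomial in y; find its integer roots y ∈ {−4, ..., 4}, then test f_x and f at those candidates.
  x = -4: f_y(-4, y) = 3*y**2 + 16*y - 19; vanishes at y ∈ {1}. (-4, 1): f_x = -140 ≠ 0.
  x = -3: f_y(-3, y) = 3*y**2 + 12*y - 15; vanishes at y ∈ {1}. (-3, 1): f_x = -88 ≠ 0.
  x = -2: f_y(-2, y) = 3*y**2 + 8*y - 11; vanishes at y ∈ {1}. (-2, 1): f_x = -48 ≠ 0.
  x = -1: f_y(-1, y) = 3*y**2 + 4*y - 7; vanishes at y ∈ {1}. (-1, 1): f_x = -20 ≠ 0.
  x = 0: f_y(0, y) = 3*y**2 - 3; vanishes at y ∈ {-1, 1}. (0, -1): f_x = -12 ≠ 0; (0, 1): f_x = -4 ≠ 0.
  x = 1: f_y(1, y) = 3*y**2 - 4*y + 1; vanishes at y ∈ {1}. (1, 1): f_x = 0, f = 0 — SINGULAR.
  x = 2: f_y(2, y) = 3*y**2 - 8*y + 5; vanishes at y ∈ {1}. (2, 1): f_x = -8 ≠ 0.
  x = 3: f_y(3, y) = 3*y**2 - 12*y + 9; vanishes at y ∈ {1, 3}. (3, 1): f_x = -28 ≠ 0; (3, 3): f_x = -36 ≠ 0.
  x = 4: f_y(4, y) = 3*y**2 - 16*y + 13; vanishes at y ∈ {1}. (4, 1): f_x = -60 ≠ 0.
Only singular point on the grid: (1, 1).
Classify: substitute x = 1 + u, y = 1 + v and expand: f = -2*u**3 - u**2 - 2*u*v**2 + v**3 + v**2.
No constant or linear terms (consistent with a singular point). Quadratic part: -u**2 + v**2. Cubic part: -2*u**3 - 2*u*v**2 + v**3.
The quadratic part v**2 - u**2 = (v − u)(v + u) splits into two distinct linear factors, so there are two distinct tangent lines y − 1 = ±(x − 1) — this is a node (ordinary double point).
Classification: node.


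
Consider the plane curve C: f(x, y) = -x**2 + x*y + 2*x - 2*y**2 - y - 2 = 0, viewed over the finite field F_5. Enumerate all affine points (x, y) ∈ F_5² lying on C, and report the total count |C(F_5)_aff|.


Affine F_5-points: {(0, 1), (2, 4), (3, 0), (3, 1), (4, 0), (4, 4)}; count = 6.

For each of the 25 pairs (x, y) ∈ F_5², evaluate f(x, y) mod 5. Record the zeros.
  x = 0: [0↦3, 1↦0, 2↦3, 3↦2, 4↦2]  zeros at y ∈ {1}
  x = 1: [0↦4, 1↦2, 2↦1, 3↦1, 4↦2]  zeros at y ∈ ∅
  x = 2: [0↦3, 1↦2, 2↦2, 3↦3, 4↦0]  zeros at y ∈ {4}
  x = 3: [0↦0, 1↦0, 2↦1, 3↦3, 4↦1]  zeros at y ∈ {0, 1}
  x = 4: [0↦0, 1↦1, 2↦3, 3↦1, 4↦0]  zeros at y ∈ {0, 4}
Collecting zeros: affine points = {(0, 1), (2, 4), (3, 0), (3, 1), (4, 0), (4, 4)}.
Total count |C(F_5)_aff| = 6.
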